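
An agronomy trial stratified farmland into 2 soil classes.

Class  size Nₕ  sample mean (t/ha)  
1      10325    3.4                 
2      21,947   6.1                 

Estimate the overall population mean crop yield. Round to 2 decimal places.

5.24

N = 10325 + 21947 = 32272.
The stratified mean weights each stratum mean by its population share Nₕ/N.
Σ Nₕx̄ₕ = 10325·3.4 + 21947·6.1 = 35105 + 133876.7 = 168981.7.
Divide by N: 168981.7 / 32272 = 5.2362... → 5.24.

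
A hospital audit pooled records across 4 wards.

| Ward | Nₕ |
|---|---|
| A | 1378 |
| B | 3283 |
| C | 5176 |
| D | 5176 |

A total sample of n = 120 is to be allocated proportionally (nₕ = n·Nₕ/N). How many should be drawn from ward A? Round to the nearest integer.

Share of ward A = 1378/15013 = 0.09179.
Allocate 120 × 0.09179 = 11.014... → 11.

11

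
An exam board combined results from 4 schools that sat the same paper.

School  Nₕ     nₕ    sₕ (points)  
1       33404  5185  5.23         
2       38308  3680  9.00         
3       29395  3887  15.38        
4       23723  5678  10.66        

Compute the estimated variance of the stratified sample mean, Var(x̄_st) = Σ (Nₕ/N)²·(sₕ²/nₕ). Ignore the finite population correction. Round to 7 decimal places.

0.0065479

N = 124830. Term for each stratum: Wₕ²sₕ²/nₕ.
Var(x̄_st) = 0.0003777580 + 0.0020728994 + 0.0033744820 + 0.0007228036 = 0.0065479429 → 0.0065479.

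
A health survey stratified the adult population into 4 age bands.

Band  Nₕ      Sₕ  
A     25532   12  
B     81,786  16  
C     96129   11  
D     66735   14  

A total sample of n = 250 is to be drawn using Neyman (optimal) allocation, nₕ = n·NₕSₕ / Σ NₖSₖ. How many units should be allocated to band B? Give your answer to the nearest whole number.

Σ NₕSₕ = 25532·12 + 81786·16 + 96129·11 + 66735·14 = 3606669.
Share for B: 1308576/3606669 = 0.36282.
n_B = 250 × 0.36282 = 90.705... → 91.

91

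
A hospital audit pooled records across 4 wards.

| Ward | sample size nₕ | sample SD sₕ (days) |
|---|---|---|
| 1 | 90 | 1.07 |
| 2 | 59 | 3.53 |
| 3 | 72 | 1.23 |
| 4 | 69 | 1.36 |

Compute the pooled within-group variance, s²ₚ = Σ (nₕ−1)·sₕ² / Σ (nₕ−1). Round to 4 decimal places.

1: (90−1)·1.07² = 89·1.1449 = 101.8961
2: (59−1)·3.53² = 58·12.4609 = 722.7322
3: (72−1)·1.23² = 71·1.5129 = 107.4159
4: (69−1)·1.36² = 68·1.8496 = 125.7728
Numerator = 1057.817; denominator = Σ(nₕ−1) = 286.
s²ₚ = 1057.817/286 = 3.698661... → 3.6987.

3.6987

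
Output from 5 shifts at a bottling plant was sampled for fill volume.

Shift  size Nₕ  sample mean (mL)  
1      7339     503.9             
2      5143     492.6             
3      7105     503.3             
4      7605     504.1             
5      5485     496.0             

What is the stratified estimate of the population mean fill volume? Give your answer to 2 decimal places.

N = 32677; weights Wₕ = Nₕ/N = (0.2246, 0.1574, 0.2174, 0.2327, 0.1679).
x̄_st = Σ Wₕ·x̄ₕ = 0.2246·503.9 + 0.1574·492.6 + 0.2174·503.3 + 0.2327·504.1 + 0.1679·496.0 ≈ 500.7115...
→ 500.71.

500.71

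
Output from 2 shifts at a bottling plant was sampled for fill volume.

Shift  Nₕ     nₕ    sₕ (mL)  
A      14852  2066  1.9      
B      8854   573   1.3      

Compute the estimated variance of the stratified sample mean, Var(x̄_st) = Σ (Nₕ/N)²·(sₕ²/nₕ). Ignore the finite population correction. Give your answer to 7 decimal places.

N = 23706. Term for each stratum: Wₕ²sₕ²/nₕ.
Var(x̄_st) = 0.0006858517 + 0.0004114287 = 0.0010972804 → 0.0010973.

0.0010973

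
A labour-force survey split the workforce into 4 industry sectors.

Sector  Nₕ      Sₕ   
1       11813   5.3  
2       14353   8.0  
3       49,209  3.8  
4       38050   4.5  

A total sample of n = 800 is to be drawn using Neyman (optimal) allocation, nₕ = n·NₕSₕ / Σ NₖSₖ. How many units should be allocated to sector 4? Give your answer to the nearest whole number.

256

Σ NₕSₕ = 11813·5.3 + 14353·8.0 + 49209·3.8 + 38050·4.5 = 535652.1.
Share for 4: 171225/535652.1 = 0.31966.
n_4 = 800 × 0.31966 = 255.726... → 256.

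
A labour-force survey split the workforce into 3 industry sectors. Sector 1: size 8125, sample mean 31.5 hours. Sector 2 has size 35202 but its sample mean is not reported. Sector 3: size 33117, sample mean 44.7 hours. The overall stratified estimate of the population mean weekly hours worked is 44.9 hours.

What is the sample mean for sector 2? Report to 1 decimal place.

48.2

N = 8125 + 35202 + 33117 = 76444.
Overall total = μ·N = 44.9·76444 = 3432335.6.
Subtract the known strata: 8125·31.5 + 33117·44.7 = 1736267.4.
Remaining total for sector 2: 3432335.6 − 1736267.4 = 1696068.2.
Divide by its size: 1696068.2 / 35202 = 48.181... → 48.2.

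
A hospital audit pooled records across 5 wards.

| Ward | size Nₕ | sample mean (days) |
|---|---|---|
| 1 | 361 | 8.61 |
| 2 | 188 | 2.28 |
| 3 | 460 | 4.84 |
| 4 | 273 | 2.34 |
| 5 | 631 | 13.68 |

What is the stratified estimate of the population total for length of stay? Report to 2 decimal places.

1: 361·8.61 = 3108.21
2: 188·2.28 = 428.64
3: 460·4.84 = 2226.4
4: 273·2.34 = 638.82
5: 631·13.68 = 8632.08
τ̂ = Σ Nₕx̄ₕ = 15034.15.

15034.15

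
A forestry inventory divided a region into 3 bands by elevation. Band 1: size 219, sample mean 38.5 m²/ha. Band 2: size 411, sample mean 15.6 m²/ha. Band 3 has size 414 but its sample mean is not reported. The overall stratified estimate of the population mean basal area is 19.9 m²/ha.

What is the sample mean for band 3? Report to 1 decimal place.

14.3

N = 219 + 411 + 414 = 1044.
Overall total = μ·N = 19.9·1044 = 20775.6.
Subtract the known strata: 219·38.5 + 411·15.6 = 14843.1.
Remaining total for band 3: 20775.6 − 14843.1 = 5932.5.
Divide by its size: 5932.5 / 414 = 14.330... → 14.3.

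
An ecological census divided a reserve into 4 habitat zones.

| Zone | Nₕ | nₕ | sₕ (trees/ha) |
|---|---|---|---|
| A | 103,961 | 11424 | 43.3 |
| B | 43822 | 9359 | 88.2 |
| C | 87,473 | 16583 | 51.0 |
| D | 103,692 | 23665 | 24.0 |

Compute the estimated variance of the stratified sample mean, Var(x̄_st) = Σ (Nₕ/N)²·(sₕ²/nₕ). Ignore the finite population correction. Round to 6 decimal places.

N = 338948; Wₕ = Nₕ/N.
zone A: (103961/338948)²·43.3²/11424 = 0.015439468
zone B: (43822/338948)²·88.2²/9359 = 0.013893957
zone C: (87473/338948)²·51.0²/16583 = 0.010446219
zone D: (103692/338948)²·24.0²/23665 = 0.002277930
Sum = 0.042057575 → 0.042058.

0.042058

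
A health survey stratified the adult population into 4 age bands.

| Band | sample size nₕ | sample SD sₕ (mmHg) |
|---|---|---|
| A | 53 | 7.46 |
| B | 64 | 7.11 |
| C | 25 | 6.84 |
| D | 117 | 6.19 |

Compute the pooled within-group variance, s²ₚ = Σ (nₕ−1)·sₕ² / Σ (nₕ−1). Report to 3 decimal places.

Degrees of freedom: 52 + 63 + 24 + 116 = 255.
Σ(nₕ−1)sₕ² = 52·55.6516 + 63·50.5521 + 24·46.7856 + 116·38.3161 = 11646.1875.
s²ₚ = 11646.1875 / 255 = 45.67132... → 45.671.

45.671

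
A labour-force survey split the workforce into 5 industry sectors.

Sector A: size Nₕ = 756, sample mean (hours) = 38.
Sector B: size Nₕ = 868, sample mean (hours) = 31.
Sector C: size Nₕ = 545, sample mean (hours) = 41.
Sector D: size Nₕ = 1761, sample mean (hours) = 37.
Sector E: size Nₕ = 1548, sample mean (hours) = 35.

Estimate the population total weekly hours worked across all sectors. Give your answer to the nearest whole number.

Population total = Σ Nₕ·x̄ₕ (each stratum's size times its mean).
756·38 + 868·31 + 545·41 + 1761·37 + 1548·35 = 28728 + 26908 + 22345 + 65157 + 54180 = 197318.

197318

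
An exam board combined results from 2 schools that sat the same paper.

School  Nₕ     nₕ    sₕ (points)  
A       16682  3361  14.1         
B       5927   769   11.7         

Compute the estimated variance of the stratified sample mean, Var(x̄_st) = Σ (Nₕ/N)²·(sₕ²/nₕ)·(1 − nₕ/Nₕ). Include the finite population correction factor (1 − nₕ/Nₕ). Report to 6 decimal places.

N = 22609; Wₕ = Nₕ/N.
school A: (16682/22609)²·14.1²/3361·(1 − 3361/16682) = 0.025715321
school B: (5927/22609)²·11.7²/769·(1 − 769/5927) = 0.010646306
Sum = 0.036361627 → 0.036362.

0.036362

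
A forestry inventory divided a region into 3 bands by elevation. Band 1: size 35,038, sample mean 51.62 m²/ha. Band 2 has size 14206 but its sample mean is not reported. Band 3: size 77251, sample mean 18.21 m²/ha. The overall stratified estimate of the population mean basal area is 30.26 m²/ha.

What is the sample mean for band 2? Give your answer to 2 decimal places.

N = 35038 + 14206 + 77251 = 126495.
Overall total = μ·N = 30.26·126495 = 3827738.7.
Subtract the known strata: 35038·51.62 + 77251·18.21 = 3215402.27.
Remaining total for band 2: 3827738.7 − 3215402.27 = 612336.43.
Divide by its size: 612336.43 / 14206 = 43.1041... → 43.10.

43.10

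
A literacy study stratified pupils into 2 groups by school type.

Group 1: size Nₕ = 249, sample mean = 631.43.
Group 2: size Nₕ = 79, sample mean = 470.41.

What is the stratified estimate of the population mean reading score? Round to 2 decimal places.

N = 328; weights Wₕ = Nₕ/N = (0.7591, 0.2409).
x̄_st = Σ Wₕ·x̄ₕ = 0.7591·631.43 + 0.2409·470.41 ≈ 592.6477...
→ 592.65.

592.65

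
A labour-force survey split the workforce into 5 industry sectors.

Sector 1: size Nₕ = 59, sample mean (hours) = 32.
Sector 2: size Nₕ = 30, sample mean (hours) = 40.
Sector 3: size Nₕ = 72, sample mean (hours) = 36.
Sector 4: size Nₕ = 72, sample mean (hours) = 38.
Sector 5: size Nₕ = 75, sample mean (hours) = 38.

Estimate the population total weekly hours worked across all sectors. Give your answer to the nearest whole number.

1: 59·32 = 1888
2: 30·40 = 1200
3: 72·36 = 2592
4: 72·38 = 2736
5: 75·38 = 2850
τ̂ = Σ Nₕx̄ₕ = 11266.

11266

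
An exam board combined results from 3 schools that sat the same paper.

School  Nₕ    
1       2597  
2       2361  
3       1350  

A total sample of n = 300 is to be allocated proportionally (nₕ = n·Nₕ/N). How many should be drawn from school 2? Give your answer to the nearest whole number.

Share of school 2 = 2361/6308 = 0.37429.
Allocate 300 × 0.37429 = 112.286... → 112.

112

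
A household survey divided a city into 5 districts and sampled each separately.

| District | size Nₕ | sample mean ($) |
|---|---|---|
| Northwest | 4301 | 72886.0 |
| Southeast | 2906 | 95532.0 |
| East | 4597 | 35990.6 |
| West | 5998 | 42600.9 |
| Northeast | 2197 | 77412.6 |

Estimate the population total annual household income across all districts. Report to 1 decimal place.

1182143146.6

Estimate total by summing Nₕ·x̄ₕ over strata.
4301·72886.0 + 2906·95532.0 + 4597·35990.6 + 5998·42600.9 + 2197·77412.6 = 313482686 + 277615992 + 165448788.2 + 255520198.2 + 170075482.2 = 1182143146.6.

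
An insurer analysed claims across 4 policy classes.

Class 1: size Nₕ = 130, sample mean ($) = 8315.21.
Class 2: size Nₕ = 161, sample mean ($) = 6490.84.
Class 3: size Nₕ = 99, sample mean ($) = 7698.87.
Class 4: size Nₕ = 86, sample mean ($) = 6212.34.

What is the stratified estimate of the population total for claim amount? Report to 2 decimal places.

Estimate total by summing Nₕ·x̄ₕ over strata.
130·8315.21 + 161·6490.84 + 99·7698.87 + 86·6212.34 = 1080977.3 + 1045025.24 + 762188.13 + 534261.24 = 3422451.91.

3422451.91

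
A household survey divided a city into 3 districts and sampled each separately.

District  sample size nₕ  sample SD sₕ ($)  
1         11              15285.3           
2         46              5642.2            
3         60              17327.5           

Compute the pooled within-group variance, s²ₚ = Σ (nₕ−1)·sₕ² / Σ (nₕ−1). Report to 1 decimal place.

1: (11−1)·15285.3² = 10·233640396.09 = 2336403960.9
2: (46−1)·5642.2² = 45·31834420.84 = 1432548937.8
3: (60−1)·17327.5² = 59·300242256.25 = 17714293118.75
Numerator = 21483246017.45; denominator = Σ(nₕ−1) = 114.
s²ₚ = 21483246017.45/114 = 188449526.469... → 188449526.5.

188449526.5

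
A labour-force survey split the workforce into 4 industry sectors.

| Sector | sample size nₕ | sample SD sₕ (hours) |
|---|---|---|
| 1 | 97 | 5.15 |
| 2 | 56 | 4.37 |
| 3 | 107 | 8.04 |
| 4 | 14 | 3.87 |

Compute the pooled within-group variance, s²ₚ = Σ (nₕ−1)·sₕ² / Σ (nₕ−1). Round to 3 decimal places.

1: (97−1)·5.15² = 96·26.5225 = 2546.16
2: (56−1)·4.37² = 55·19.0969 = 1050.3295
3: (107−1)·8.04² = 106·64.6416 = 6852.0096
4: (14−1)·3.87² = 13·14.9769 = 194.6997
Numerator = 10643.1988; denominator = Σ(nₕ−1) = 270.
s²ₚ = 10643.1988/270 = 39.41925... → 39.419.

39.419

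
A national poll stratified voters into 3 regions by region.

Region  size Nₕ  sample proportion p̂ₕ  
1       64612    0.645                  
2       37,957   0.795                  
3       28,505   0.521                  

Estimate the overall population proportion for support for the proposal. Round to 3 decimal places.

Wₕ = Nₕ/N with N = 131074: 0.4929, 0.2896, 0.2175.
p̂_st = 0.4929·0.645 + 0.2896·0.795 + 0.2175·0.521 ≈ 0.66147... → 0.661.

0.661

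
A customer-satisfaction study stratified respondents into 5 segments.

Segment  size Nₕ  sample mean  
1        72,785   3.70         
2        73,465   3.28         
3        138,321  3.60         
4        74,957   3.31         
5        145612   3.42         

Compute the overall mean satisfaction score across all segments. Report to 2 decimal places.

3.47

x̄_st = (Σ Nₕx̄ₕ) / (Σ Nₕ) = (72785·3.70 + 73465·3.28 + 138321·3.60 + 74957·3.31 + 145612·3.42) / 505140
= 1754326.01 / 505140 = 3.4730... → 3.47.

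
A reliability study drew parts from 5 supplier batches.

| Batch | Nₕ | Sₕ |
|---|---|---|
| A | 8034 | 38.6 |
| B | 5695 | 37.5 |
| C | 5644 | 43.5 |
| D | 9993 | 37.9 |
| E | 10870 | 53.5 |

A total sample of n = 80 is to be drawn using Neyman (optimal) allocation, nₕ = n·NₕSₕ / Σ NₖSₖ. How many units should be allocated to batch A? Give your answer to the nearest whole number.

14

Σ NₕSₕ = 8034·38.6 + 5695·37.5 + 5644·43.5 + 9993·37.9 + 10870·53.5 = 1729468.6.
Share for A: 310112.4/1729468.6 = 0.17931.
n_A = 80 × 0.17931 = 14.345... → 14.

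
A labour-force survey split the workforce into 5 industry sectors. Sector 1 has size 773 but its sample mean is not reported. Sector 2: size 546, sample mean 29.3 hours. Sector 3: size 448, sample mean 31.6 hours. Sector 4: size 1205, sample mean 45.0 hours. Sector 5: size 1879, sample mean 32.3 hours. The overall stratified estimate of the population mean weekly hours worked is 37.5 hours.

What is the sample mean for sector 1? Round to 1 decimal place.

Σ Nₕx̄ₕ = N·μ, so 773·x̄_1 = 4851·37.5 − (546·29.3 + 448·31.6 + 1205·45.0 + 1879·32.3).
= 181912.5 − 145071.3 = 36841.2.
x̄_1 = 36841.2 / 773 = 47.660... → 47.7.

47.7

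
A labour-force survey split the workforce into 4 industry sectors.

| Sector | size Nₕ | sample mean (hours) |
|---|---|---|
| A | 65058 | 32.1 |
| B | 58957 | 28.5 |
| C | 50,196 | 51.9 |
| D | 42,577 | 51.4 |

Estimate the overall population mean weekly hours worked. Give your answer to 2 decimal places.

x̄_st = (Σ Nₕx̄ₕ) / (Σ Nₕ) = (65058·32.1 + 58957·28.5 + 50196·51.9 + 42577·51.4) / 216788
= 8562266.5 / 216788 = 39.4960... → 39.50.

39.50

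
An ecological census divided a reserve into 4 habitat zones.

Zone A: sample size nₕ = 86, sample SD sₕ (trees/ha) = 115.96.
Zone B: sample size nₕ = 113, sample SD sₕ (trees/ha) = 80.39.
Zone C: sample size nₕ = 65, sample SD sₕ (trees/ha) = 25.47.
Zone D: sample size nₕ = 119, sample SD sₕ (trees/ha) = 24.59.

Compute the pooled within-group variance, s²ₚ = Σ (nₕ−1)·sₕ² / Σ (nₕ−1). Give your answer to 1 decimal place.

5223.3

A: (86−1)·115.96² = 85·13446.7216 = 1142971.336
B: (113−1)·80.39² = 112·6462.5521 = 723805.8352
C: (65−1)·25.47² = 64·648.7209 = 41518.1376
D: (119−1)·24.59² = 118·604.6681 = 71350.8358
Numerator = 1979646.1446; denominator = Σ(nₕ−1) = 379.
s²ₚ = 1979646.1446/379 = 5223.341... → 5223.3.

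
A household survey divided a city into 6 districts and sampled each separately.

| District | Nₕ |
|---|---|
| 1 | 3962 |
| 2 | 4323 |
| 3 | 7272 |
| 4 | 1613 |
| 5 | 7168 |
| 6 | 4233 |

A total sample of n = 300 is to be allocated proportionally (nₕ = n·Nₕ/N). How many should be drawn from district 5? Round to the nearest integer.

75

N = 3962 + 4323 + 7272 + 1613 + 7168 + 4233 = 28571.
n_5 = 300·7168/28571 = 75.265... → 75.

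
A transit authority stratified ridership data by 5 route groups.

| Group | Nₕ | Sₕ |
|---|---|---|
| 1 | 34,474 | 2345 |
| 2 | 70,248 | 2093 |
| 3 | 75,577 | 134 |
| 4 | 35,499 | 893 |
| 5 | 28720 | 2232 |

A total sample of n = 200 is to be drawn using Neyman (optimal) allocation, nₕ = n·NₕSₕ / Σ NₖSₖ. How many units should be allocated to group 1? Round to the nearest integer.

1: NₕSₕ = 34474·2345 = 80841530
2: NₕSₕ = 70248·2093 = 147029064
3: NₕSₕ = 75577·134 = 10127318
4: NₕSₕ = 35499·893 = 31700607
5: NₕSₕ = 28720·2232 = 64103040
Σ NₕSₕ = 333801559.
n_1 = 200·80841530/333801559 = 48.437... → 48.

48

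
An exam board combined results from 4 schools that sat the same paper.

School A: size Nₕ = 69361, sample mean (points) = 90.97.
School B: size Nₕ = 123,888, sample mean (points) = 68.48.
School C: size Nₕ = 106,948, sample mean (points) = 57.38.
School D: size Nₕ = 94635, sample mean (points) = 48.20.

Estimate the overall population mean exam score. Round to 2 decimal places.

N = 394832; weights Wₕ = Nₕ/N = (0.1757, 0.3138, 0.2709, 0.2397).
x̄_st = Σ Wₕ·x̄ₕ = 0.1757·90.97 + 0.3138·68.48 + 0.2709·57.38 + 0.2397·48.20 ≈ 64.5634...
→ 64.56.

64.56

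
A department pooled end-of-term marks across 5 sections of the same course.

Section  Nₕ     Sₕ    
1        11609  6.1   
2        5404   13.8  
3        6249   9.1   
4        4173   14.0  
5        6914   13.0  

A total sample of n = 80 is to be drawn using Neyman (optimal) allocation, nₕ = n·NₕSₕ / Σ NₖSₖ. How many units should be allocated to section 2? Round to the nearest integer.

Σ NₕSₕ = 11609·6.1 + 5404·13.8 + 6249·9.1 + 4173·14.0 + 6914·13.0 = 350560.
Share for 2: 74575.2/350560 = 0.21273.
n_2 = 80 × 0.21273 = 17.019... → 17.

17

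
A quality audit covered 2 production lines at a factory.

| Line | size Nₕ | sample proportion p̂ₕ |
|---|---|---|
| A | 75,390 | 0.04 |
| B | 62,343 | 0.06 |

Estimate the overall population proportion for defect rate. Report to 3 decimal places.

N = 75390 + 62343 = 137733.
Overall proportion = Σ (Nₕ/N)·p̂ₕ.
Σ Nₕp̂ₕ = 3015.6 + 3740.58 = 6756.18.
6756.18 / 137733 = 0.04905... → 0.049.

0.049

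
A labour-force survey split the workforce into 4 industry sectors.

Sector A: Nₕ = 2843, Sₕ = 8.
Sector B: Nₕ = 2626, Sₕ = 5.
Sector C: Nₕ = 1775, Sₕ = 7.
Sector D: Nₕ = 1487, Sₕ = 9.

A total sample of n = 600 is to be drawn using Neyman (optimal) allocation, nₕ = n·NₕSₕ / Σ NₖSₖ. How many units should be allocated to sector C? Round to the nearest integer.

121

A: NₕSₕ = 2843·8 = 22744
B: NₕSₕ = 2626·5 = 13130
C: NₕSₕ = 1775·7 = 12425
D: NₕSₕ = 1487·9 = 13383
Σ NₕSₕ = 61682.
n_C = 600·12425/61682 = 120.862... → 121.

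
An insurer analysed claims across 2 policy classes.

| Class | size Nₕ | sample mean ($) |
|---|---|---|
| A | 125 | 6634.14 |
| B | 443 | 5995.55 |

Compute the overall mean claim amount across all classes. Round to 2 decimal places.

6136.08

N = 568; weights Wₕ = Nₕ/N = (0.2201, 0.7799).
x̄_st = Σ Wₕ·x̄ₕ = 0.2201·6634.14 + 0.7799·5995.55 ≈ 6136.0848...
→ 6136.08.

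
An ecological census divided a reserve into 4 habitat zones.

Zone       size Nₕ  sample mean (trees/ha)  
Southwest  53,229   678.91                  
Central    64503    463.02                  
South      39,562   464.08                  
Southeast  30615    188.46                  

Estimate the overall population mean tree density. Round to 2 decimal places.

N = 53229 + 64503 + 39562 + 30615 = 187909.
Overall mean = Σ (Nₕ/N)·x̄ₕ — weight by population share, not a simple average.
Σ Nₕx̄ₕ = 53229·678.91 + 64503·463.02 + 39562·464.08 + 30615·188.46 = 36137700.39 + 29866179.06 + 18359932.96 + 5769702.9 = 90133515.31.
Divide by N: 90133515.31 / 187909 = 479.6658... → 479.67.

479.67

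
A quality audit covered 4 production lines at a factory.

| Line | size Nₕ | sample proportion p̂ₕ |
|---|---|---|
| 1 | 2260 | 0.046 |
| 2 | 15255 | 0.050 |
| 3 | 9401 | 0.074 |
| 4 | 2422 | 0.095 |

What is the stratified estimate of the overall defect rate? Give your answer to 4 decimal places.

0.0611

N = 2260 + 15255 + 9401 + 2422 = 29338.
Overall proportion = Σ (Nₕ/N)·p̂ₕ.
Σ Nₕp̂ₕ = 103.96 + 762.75 + 695.674 + 230.09 = 1792.474.
1792.474 / 29338 = 0.061097... → 0.0611.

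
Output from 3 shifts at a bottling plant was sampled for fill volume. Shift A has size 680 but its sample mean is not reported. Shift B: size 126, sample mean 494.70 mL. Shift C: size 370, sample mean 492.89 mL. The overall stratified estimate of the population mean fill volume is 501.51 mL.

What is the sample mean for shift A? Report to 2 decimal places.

507.46

N = 680 + 126 + 370 = 1176.
Overall total = μ·N = 501.51·1176 = 589775.76.
Subtract the known strata: 126·494.70 + 370·492.89 = 244701.5.
Remaining total for shift A: 589775.76 − 244701.5 = 345074.26.
Divide by its size: 345074.26 / 680 = 507.4621... → 507.46.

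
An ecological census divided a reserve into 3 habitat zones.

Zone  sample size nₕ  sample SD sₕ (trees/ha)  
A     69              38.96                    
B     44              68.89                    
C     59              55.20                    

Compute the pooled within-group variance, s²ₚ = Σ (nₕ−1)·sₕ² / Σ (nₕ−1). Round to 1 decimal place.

2864.0

Degrees of freedom: 68 + 43 + 58 = 169.
Σ(nₕ−1)sₕ² = 68·1517.8816 + 43·4745.8321 + 58·3047.04 = 484015.0491.
s²ₚ = 484015.0491 / 169 = 2863.994... → 2864.0.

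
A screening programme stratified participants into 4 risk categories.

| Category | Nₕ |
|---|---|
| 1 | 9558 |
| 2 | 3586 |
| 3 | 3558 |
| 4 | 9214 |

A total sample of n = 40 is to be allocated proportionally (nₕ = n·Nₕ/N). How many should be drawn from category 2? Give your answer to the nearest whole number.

6

Share of category 2 = 3586/25916 = 0.13837.
Allocate 40 × 0.13837 = 5.535... → 6.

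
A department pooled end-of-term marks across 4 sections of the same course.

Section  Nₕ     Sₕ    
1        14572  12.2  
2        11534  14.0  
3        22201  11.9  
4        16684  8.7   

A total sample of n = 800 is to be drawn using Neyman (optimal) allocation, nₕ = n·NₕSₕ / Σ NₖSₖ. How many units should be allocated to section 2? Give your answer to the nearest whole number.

Σ NₕSₕ = 14572·12.2 + 11534·14.0 + 22201·11.9 + 16684·8.7 = 748597.1.
Share for 2: 161476/748597.1 = 0.21570.
n_2 = 800 × 0.21570 = 172.564... → 173.

173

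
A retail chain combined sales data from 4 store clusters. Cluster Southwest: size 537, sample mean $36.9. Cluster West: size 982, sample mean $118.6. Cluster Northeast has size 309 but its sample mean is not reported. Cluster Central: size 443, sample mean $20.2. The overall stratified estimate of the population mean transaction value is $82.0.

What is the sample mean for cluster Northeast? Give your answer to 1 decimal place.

132.7

Σ Nₕx̄ₕ = N·μ, so 309·x̄_Northeast = 2271·82.0 − (537·36.9 + 982·118.6 + 443·20.2).
= 186222 − 145229.1 = 40992.9.
x̄_Northeast = 40992.9 / 309 = 132.663... → 132.7.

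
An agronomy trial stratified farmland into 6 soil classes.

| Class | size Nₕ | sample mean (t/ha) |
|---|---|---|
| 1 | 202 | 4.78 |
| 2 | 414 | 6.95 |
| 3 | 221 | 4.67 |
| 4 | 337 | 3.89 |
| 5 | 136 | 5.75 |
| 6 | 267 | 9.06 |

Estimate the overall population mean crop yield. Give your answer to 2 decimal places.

N = 202 + 414 + 221 + 337 + 136 + 267 = 1577.
Weight each subgroup mean by Nₕ/N and sum.
Σ Nₕx̄ₕ = 202·4.78 + 414·6.95 + 221·4.67 + 337·3.89 + 136·5.75 + 267·9.06 = 965.56 + 2877.3 + 1032.07 + 1310.93 + 782 + 2419.02 = 9386.88.
Divide by N: 9386.88 / 1577 = 5.9524... → 5.95.

5.95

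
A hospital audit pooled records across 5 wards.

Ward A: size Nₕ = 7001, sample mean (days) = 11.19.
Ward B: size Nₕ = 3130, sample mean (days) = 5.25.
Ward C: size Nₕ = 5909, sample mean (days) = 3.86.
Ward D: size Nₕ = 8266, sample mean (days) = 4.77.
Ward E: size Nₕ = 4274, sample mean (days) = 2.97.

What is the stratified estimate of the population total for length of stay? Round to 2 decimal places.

169705.03

A: 7001·11.19 = 78341.19
B: 3130·5.25 = 16432.5
C: 5909·3.86 = 22808.74
D: 8266·4.77 = 39428.82
E: 4274·2.97 = 12693.78
τ̂ = Σ Nₕx̄ₕ = 169705.03.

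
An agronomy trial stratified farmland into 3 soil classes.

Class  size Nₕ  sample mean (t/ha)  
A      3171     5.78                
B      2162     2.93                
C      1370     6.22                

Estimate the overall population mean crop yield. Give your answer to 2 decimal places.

N = 3171 + 2162 + 1370 = 6703.
The stratified mean weights each stratum mean by its population share Nₕ/N.
Σ Nₕx̄ₕ = 3171·5.78 + 2162·2.93 + 1370·6.22 = 18328.38 + 6334.66 + 8521.4 = 33184.44.
Divide by N: 33184.44 / 6703 = 4.9507... → 4.95.

4.95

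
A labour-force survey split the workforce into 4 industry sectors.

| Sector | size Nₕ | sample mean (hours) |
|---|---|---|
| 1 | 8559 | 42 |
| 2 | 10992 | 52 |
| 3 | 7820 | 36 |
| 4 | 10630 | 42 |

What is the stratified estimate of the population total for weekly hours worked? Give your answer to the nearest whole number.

Population total = Σ Nₕ·x̄ₕ (each stratum's size times its mean).
8559·42 + 10992·52 + 7820·36 + 10630·42 = 359478 + 571584 + 281520 + 446460 = 1659042.

1659042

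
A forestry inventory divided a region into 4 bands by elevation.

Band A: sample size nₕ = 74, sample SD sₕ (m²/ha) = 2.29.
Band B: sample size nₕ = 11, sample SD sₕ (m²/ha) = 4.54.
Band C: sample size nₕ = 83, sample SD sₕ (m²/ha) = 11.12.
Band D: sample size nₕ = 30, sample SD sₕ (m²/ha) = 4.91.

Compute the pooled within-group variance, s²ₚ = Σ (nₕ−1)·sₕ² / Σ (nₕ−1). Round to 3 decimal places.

A: (74−1)·2.29² = 73·5.2441 = 382.8193
B: (11−1)·4.54² = 10·20.6116 = 206.116
C: (83−1)·11.12² = 82·123.6544 = 10139.6608
D: (30−1)·4.91² = 29·24.1081 = 699.1349
Numerator = 11427.731; denominator = Σ(nₕ−1) = 194.
s²ₚ = 11427.731/194 = 58.90583... → 58.906.

58.906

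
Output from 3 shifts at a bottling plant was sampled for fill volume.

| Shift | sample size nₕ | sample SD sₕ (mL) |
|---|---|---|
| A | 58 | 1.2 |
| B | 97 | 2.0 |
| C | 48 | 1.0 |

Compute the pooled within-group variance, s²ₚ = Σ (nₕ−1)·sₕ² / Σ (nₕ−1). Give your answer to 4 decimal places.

2.5654

A: (58−1)·1.2² = 57·1.44 = 82.08
B: (97−1)·2.0² = 96·4 = 384
C: (48−1)·1.0² = 47·1 = 47
Numerator = 513.08; denominator = Σ(nₕ−1) = 200.
s²ₚ = 513.08/200 = 2.5654 → 2.5654.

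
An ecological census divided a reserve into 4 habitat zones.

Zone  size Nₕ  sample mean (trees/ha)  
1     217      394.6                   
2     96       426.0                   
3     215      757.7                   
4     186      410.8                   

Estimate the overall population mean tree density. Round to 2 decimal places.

N = 714; weights Wₕ = Nₕ/N = (0.3039, 0.1345, 0.3011, 0.2605).
x̄_st = Σ Wₕ·x̄ₕ = 0.3039·394.6 + 0.1345·426.0 + 0.3011·757.7 + 0.2605·410.8 ≈ 512.3789...
→ 512.38.

512.38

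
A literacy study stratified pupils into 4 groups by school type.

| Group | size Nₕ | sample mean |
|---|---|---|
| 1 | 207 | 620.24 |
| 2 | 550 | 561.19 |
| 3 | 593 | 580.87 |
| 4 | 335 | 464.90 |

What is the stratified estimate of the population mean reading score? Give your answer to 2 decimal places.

556.23

N = 1685; weights Wₕ = Nₕ/N = (0.1228, 0.3264, 0.3519, 0.1988).
x̄_st = Σ Wₕ·x̄ₕ = 0.1228·620.24 + 0.3264·561.19 + 0.3519·580.87 + 0.1988·464.90 ≈ 556.2265...
→ 556.23.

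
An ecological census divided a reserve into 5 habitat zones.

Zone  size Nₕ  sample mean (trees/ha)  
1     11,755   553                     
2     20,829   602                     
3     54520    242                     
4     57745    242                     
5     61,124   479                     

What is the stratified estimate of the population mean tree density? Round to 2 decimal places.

366.49

x̄_st = (Σ Nₕx̄ₕ) / (Σ Nₕ) = (11755·553 + 20829·602 + 54520·242 + 57745·242 + 61124·479) / 205973
= 75486099 / 205973 = 366.4854... → 366.49.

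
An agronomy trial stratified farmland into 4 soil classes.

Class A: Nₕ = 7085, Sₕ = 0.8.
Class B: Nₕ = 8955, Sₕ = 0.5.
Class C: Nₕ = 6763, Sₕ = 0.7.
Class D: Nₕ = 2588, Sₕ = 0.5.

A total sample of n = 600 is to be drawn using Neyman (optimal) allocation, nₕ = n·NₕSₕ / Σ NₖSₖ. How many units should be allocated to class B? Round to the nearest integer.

Σ NₕSₕ = 7085·0.8 + 8955·0.5 + 6763·0.7 + 2588·0.5 = 16173.6.
Share for B: 4477.5/16173.6 = 0.27684.
n_B = 600 × 0.27684 = 166.104... → 166.

166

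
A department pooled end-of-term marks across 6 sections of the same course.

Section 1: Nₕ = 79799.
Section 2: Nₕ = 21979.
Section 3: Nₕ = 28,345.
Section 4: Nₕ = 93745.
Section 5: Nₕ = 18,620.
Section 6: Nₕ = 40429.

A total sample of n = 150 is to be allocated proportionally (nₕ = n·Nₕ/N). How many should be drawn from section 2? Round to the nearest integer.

Share of section 2 = 21979/282917 = 0.07769.
Allocate 150 × 0.07769 = 11.653... → 12.

12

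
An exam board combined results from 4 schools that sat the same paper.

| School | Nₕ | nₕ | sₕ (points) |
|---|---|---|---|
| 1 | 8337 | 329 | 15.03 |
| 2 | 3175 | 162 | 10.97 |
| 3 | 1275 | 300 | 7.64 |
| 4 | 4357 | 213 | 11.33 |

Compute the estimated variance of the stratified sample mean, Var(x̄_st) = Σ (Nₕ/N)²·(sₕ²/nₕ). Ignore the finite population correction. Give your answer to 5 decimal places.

0.22785

N = 17144; Wₕ = Nₕ/N.
school 1: (8337/17144)²·15.03²/329 = 0.16237432
school 2: (3175/17144)²·10.97²/162 = 0.02547777
school 3: (1275/17144)²·7.64²/300 = 0.00107612
school 4: (4357/17144)²·11.33²/213 = 0.03892522
Sum = 0.22785343 → 0.22785.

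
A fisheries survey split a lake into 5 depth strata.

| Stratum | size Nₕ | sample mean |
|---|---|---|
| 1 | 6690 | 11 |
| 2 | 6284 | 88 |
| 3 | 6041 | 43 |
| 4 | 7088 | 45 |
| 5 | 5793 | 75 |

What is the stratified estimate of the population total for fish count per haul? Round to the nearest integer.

1639780

1: 6690·11 = 73590
2: 6284·88 = 552992
3: 6041·43 = 259763
4: 7088·45 = 318960
5: 5793·75 = 434475
τ̂ = Σ Nₕx̄ₕ = 1639780.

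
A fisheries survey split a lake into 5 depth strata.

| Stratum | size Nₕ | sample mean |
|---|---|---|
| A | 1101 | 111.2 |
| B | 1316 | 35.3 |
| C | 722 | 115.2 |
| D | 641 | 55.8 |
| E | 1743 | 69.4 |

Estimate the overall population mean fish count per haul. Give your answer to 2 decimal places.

N = 5523; weights Wₕ = Nₕ/N = (0.1993, 0.2383, 0.1307, 0.1161, 0.3156).
x̄_st = Σ Wₕ·x̄ₕ = 0.1993·111.2 + 0.2383·35.3 + 0.1307·115.2 + 0.1161·55.8 + 0.3156·69.4 ≈ 74.0164...
→ 74.02.

74.02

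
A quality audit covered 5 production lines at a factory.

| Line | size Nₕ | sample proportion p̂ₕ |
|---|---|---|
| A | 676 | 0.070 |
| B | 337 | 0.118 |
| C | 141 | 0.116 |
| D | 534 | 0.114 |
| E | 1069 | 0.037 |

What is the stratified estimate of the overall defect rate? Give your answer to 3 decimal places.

N = 676 + 337 + 141 + 534 + 1069 = 2757.
Overall proportion = Σ (Nₕ/N)·p̂ₕ.
Σ Nₕp̂ₕ = 47.32 + 39.766 + 16.356 + 60.876 + 39.553 = 203.871.
203.871 / 2757 = 0.07395... → 0.074.

0.074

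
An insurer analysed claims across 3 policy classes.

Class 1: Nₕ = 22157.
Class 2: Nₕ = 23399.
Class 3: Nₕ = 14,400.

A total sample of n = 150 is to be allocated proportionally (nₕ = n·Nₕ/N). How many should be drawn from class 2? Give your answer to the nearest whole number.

59

Share of class 2 = 23399/59956 = 0.39027.
Allocate 150 × 0.39027 = 58.540... → 59.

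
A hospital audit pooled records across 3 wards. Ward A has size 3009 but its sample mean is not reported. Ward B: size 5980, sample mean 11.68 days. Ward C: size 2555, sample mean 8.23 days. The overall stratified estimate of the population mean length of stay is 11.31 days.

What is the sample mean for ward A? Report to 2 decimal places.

13.19

N = 3009 + 5980 + 2555 = 11544.
Overall total = μ·N = 11.31·11544 = 130562.64.
Subtract the known strata: 5980·11.68 + 2555·8.23 = 90874.05.
Remaining total for ward A: 130562.64 − 90874.05 = 39688.59.
Divide by its size: 39688.59 / 3009 = 13.1900... → 13.19.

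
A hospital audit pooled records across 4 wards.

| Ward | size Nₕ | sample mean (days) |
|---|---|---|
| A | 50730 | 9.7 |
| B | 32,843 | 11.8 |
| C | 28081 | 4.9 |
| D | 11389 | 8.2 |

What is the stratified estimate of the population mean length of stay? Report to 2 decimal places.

9.03

x̄_st = (Σ Nₕx̄ₕ) / (Σ Nₕ) = (50730·9.7 + 32843·11.8 + 28081·4.9 + 11389·8.2) / 123043
= 1110615.1 / 123043 = 9.0262... → 9.03.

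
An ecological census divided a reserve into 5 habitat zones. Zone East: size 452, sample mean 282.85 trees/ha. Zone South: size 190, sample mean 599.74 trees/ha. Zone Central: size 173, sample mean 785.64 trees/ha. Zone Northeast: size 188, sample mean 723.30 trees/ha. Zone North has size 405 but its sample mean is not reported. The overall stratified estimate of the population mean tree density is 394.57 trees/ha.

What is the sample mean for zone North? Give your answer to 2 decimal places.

103.36

Σ Nₕx̄ₕ = N·μ, so 405·x̄_North = 1408·394.57 − (452·282.85 + 190·599.74 + 173·785.64 + 188·723.30).
= 555554.56 − 513694.92 = 41859.64.
x̄_North = 41859.64 / 405 = 103.3571... → 103.36.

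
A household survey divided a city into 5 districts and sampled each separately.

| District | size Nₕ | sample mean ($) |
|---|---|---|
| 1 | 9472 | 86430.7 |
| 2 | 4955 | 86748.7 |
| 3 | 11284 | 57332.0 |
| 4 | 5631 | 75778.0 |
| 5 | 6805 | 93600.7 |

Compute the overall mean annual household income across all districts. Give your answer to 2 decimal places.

77571.09

N = 9472 + 4955 + 11284 + 5631 + 6805 = 38147.
Overall mean = Σ (Nₕ/N)·x̄ₕ — weight by population share, not a simple average.
Σ Nₕx̄ₕ = 9472·86430.7 + 4955·86748.7 + 11284·57332.0 + 5631·75778.0 + 6805·93600.7 = 818671590.4 + 429839808.5 + 646934288 + 426705918 + 636952763.5 = 2959104368.4.
Divide by N: 2959104368.4 / 38147 = 77571.0900... → 77571.09.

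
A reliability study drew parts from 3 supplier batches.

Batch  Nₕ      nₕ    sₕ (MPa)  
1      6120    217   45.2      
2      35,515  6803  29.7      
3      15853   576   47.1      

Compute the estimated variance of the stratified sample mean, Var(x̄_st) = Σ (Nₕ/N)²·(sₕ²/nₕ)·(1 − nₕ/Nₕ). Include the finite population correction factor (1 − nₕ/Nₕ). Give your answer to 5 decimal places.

0.42516

N = 57488. Term for each stratum: Wₕ²sₕ²/nₕ·(1−nₕ/Nₕ).
Var(x̄_st) = 0.10291696 + 0.04000675 + 0.28223734 = 0.42516105 → 0.42516.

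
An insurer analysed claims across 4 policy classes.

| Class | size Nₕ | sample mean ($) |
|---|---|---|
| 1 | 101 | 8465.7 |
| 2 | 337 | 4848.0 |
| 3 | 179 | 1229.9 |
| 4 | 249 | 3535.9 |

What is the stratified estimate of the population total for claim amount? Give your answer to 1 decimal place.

1: 101·8465.7 = 855035.7
2: 337·4848.0 = 1633776
3: 179·1229.9 = 220152.1
4: 249·3535.9 = 880439.1
τ̂ = Σ Nₕx̄ₕ = 3589402.9.

3589402.9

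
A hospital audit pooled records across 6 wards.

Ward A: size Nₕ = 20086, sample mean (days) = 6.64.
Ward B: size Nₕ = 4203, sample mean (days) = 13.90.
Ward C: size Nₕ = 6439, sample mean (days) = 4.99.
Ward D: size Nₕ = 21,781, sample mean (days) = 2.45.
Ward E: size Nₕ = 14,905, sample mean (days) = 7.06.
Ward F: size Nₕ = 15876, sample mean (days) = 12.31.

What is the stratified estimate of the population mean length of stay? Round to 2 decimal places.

6.94

N = 20086 + 4203 + 6439 + 21781 + 14905 + 15876 = 83290.
Overall mean = Σ (Nₕ/N)·x̄ₕ — weight by population share, not a simple average.
Σ Nₕx̄ₕ = 20086·6.64 + 4203·13.90 + 6439·4.99 + 21781·2.45 + 14905·7.06 + 15876·12.31 = 133371.04 + 58421.7 + 32130.61 + 53363.45 + 105229.3 + 195433.56 = 577949.66.
Divide by N: 577949.66 / 83290 = 6.9390... → 6.94.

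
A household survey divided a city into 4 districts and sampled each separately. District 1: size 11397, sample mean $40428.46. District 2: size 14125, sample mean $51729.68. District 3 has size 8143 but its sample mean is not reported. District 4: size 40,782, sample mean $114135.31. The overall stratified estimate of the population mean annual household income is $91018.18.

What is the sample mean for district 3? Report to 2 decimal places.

N = 11397 + 14125 + 8143 + 40782 = 74447.
Overall total = μ·N = 91018.18·74447 = 6776030446.46.
Subtract the known strata: 11397·40428.46 + 14125·51729.68 + 40782·114135.31 = 5846111101.04.
Remaining total for district 3: 6776030446.46 − 5846111101.04 = 929919345.42.
Divide by its size: 929919345.42 / 8143 = 114198.6179... → 114198.62.

114198.62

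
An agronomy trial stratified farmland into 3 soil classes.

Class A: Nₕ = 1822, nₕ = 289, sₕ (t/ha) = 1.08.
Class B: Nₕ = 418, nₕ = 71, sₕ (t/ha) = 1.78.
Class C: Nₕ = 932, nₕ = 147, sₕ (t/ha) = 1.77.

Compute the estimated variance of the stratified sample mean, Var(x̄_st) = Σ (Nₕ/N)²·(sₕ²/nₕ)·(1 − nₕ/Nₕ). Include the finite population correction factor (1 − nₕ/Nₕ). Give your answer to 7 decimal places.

N = 3172; Wₕ = Nₕ/N.
class A: (1822/3172)²·1.08²/289·(1 − 289/1822) = 0.0011204019
class B: (418/3172)²·1.78²/71·(1 − 71/418) = 0.0006433111
class C: (932/3172)²·1.77²/147·(1 − 147/932) = 0.0015497028
Sum = 0.0033134158 → 0.0033134.

0.0033134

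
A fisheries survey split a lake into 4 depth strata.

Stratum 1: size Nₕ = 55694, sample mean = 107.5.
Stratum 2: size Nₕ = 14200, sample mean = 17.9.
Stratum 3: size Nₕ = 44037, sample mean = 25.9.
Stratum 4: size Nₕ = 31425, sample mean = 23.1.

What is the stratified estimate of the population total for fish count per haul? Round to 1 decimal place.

Estimate total by summing Nₕ·x̄ₕ over strata.
55694·107.5 + 14200·17.9 + 44037·25.9 + 31425·23.1 = 5987105 + 254180 + 1140558.3 + 725917.5 = 8107760.8.

8107760.8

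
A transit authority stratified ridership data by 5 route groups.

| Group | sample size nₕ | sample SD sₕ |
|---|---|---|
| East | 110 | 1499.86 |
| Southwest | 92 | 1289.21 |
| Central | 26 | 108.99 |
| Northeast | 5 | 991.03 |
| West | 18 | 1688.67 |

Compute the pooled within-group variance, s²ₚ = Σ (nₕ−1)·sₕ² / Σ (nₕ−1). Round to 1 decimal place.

East: (110−1)·1499.86² = 109·2249580.0196 = 245204222.1364
Southwest: (92−1)·1289.21² = 91·1662062.4241 = 151247680.5931
Central: (26−1)·108.99² = 25·11878.8201 = 296970.5025
Northeast: (5−1)·991.03² = 4·982140.4609 = 3928561.8436
West: (18−1)·1688.67² = 17·2851606.3689 = 48477308.2713
Numerator = 449154743.3469; denominator = Σ(nₕ−1) = 246.
s²ₚ = 449154743.3469/246 = 1825832.290... → 1825832.3.

1825832.3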